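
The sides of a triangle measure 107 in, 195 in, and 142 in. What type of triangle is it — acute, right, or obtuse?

obtuse

Compare the square of the longest side to the sum of squares of the other two: 107² + 142² = 31613 < 38025 = 195².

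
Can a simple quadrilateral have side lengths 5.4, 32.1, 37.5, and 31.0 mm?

Yes

A quadrilateral exists iff every side is shorter than the sum of the others — equivalently, the longest side is less than the sum of the rest.
Longest side 37.5 < 68.5 (sum of the remaining 3), so yes.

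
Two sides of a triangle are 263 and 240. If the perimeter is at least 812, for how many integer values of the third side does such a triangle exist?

Triangle inequality: 23 < x < 503. Perimeter ≥ 812 gives x ≥ 812 − 263 − 240 = 309.
So 309 ≤ x < 503; integers 309 through 502: 194 values.

194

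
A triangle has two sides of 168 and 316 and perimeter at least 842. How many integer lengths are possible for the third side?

Triangle inequality: 148 < x < 484. Perimeter ≥ 842 gives x ≥ 842 − 168 − 316 = 358.
So 358 ≤ x < 484; integers 358 through 483: 126 values.

126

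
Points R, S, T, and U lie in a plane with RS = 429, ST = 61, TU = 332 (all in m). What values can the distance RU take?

The maximum is all hops collinear in one direction: 429 + 61 + 332 = 822.
The longest hop is 429; the others sum to 393. Folding the others back against it leaves at least 429 − 393 = 36.

36 ≤ RU ≤ 822 m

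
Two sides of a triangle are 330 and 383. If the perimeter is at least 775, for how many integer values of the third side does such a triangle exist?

651

Triangle inequality: 53 < x < 713. Perimeter ≥ 775 gives x ≥ 775 − 330 − 383 = 62.
So 62 ≤ x < 713; integers 62 through 712: 651 values.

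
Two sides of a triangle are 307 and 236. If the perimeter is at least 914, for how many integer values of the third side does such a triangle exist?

Triangle inequality: 71 < x < 543. Perimeter ≥ 914 gives x ≥ 914 − 307 − 236 = 371.
So 371 ≤ x < 543; integers 371 through 542: 172 values.

172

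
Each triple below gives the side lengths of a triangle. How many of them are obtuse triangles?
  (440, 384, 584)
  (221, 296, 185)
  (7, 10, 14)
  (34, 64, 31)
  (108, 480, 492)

(440,384,584): 384²+440² = 341056 = 584² → right
(221,296,185): 185²+221² = 83066 < 87616 = 296² → obtuse
(7,10,14): 7²+10² = 149 < 196 = 14² → obtuse
(34,64,31): 31²+34² = 2117 < 4096 = 64² → obtuse
(108,480,492): 108²+480² = 242064 = 492² → right
3 of the 5 are obtuse.

3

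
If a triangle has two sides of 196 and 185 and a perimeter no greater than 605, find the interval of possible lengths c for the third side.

Triangle inequality alone gives 11 < c < 381.
The perimeter condition gives c ≤ 605 − 196 − 185 = 224.
Intersecting the two: 11 < c ≤ 224.

11 < c ≤ 224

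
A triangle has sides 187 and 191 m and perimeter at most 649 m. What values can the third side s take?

Triangle inequality alone gives 4 < s < 378.
The perimeter condition gives s ≤ 649 − 187 − 191 = 271.
Intersecting the two: 4 < s ≤ 271.

4 < s ≤ 271 m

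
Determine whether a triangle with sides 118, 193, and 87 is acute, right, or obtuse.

Compare the square of the longest side to the sum of squares of the other two: 87² + 118² = 21493 < 37249 = 193².

obtuse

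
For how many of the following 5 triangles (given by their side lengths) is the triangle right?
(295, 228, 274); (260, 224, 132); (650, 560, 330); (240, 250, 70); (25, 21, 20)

3

(295,228,274): 228²+274² = 127060 > 87025 = 295² → acute
(260,224,132): 132²+224² = 67600 = 260² → right
(650,560,330): 330²+560² = 422500 = 650² → right
(240,250,70): 70²+240² = 62500 = 250² → right
(25,21,20): 20²+21² = 841 > 625 = 25² → acute
3 of the 5 are right.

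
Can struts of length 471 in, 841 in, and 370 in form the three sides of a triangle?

The two shorter sides sum to 841, exactly equal to the longest side 841.
That gives only a degenerate (flat) triangle — the inequality must be strict.

No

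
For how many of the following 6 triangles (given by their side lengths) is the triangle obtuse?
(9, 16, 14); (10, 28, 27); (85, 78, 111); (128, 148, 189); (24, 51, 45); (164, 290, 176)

1

(9,16,14): 9²+14² = 277 > 256 = 16² → acute
(10,28,27): 10²+27² = 829 > 784 = 28² → acute
(85,78,111): 78²+85² = 13309 > 12321 = 111² → acute
(128,148,189): 128²+148² = 38288 > 35721 = 189² → acute
(24,51,45): 24²+45² = 2601 = 51² → right
(164,290,176): 164²+176² = 57872 < 84100 = 290² → obtuse
1 of the 6 is obtuse.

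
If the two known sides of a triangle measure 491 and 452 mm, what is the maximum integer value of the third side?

The third side must be strictly less than 491 + 452 = 943.
The largest integer below 943 is 942.

942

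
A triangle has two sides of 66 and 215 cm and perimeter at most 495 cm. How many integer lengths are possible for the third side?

65

Triangle inequality: 149 < x < 281. Perimeter ≤ 495 gives x ≤ 495 − 66 − 215 = 214.
So 149 < x ≤ 214; integers 150 through 214: 65 values.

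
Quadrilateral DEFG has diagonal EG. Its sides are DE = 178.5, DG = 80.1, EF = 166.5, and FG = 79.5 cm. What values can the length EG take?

From triangle DEG: |178.5 − 80.1| < EG < 178.5 + 80.1, i.e. 98.4 < EG < 258.6.
From triangle FEG: 87.0 < EG < 246.0.
Both must hold, so EG lies in the intersection.

98.4 < EG < 246.0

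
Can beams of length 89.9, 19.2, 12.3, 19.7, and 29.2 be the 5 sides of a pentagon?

No

For a pentagon, each side must be shorter than the sum of the others.
Here the longest side is 89.9, but the remaining 4 sides sum to only 80.4.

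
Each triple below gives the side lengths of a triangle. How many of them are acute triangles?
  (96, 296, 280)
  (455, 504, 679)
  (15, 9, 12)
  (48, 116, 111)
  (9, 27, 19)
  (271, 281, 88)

2

(96,296,280): 96²+280² = 87616 = 296² → right
(455,504,679): 455²+504² = 461041 = 679² → right
(15,9,12): 9²+12² = 225 = 15² → right
(48,116,111): 48²+111² = 14625 > 13456 = 116² → acute
(9,27,19): 9²+19² = 442 < 729 = 27² → obtuse
(271,281,88): 88²+271² = 81185 > 78961 = 281² → acute
2 of the 6 are acute.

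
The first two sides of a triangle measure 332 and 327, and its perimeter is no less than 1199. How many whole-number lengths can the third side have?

119

Triangle inequality: 5 < x < 659. Perimeter ≥ 1199 gives x ≥ 1199 − 332 − 327 = 540.
So 540 ≤ x < 659; integers 540 through 658: 119 values.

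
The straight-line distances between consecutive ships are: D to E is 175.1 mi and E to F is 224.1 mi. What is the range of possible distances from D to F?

By the triangle inequality, |175.1 − 224.1| ≤ DF ≤ 175.1 + 224.1.

49.0 ≤ DF ≤ 399.2 mi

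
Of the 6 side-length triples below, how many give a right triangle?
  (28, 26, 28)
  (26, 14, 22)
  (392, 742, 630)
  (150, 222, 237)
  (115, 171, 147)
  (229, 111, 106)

(28,26,28): 26²+28² = 1460 > 784 = 28² → acute
(26,14,22): 14²+22² = 680 > 676 = 26² → acute
(392,742,630): 392²+630² = 550564 = 742² → right
(150,222,237): 150²+222² = 71784 > 56169 = 237² → acute
(115,171,147): 115²+147² = 34834 > 29241 = 171² → acute
(229,111,106): 106+111 ≤ 229, not a triangle
1 of the 6 is right.

1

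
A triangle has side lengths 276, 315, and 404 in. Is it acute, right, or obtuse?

Compare the square of the longest side to the sum of squares of the other two: 276² + 315² = 175401 > 163216 = 404².

acute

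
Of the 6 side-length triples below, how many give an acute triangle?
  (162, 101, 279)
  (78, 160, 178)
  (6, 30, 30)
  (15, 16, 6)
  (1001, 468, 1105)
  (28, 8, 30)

(162,101,279): 101+162 ≤ 279, not a triangle
(78,160,178): 78²+160² = 31684 = 178² → right
(6,30,30): 6²+30² = 936 > 900 = 30² → acute
(15,16,6): 6²+15² = 261 > 256 = 16² → acute
(1001,468,1105): 468²+1001² = 1221025 = 1105² → right
(28,8,30): 8²+28² = 848 < 900 = 30² → obtuse
2 of the 6 are acute.

2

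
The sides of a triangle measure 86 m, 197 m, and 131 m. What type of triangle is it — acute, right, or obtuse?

Compare the square of the longest side to the sum of squares of the other two: 86² + 131² = 24557 < 38809 = 197².

obtuse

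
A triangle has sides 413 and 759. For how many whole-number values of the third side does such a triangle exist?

The third side lies in the open interval (346, 1172).
Integers from 347 to 1171 inclusive: 1171 − 347 + 1 = 825.

825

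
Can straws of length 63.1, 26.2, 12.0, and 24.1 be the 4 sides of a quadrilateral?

For a quadrilateral, each side must be shorter than the sum of the others.
Here the longest side is 63.1, but the remaining 3 sides sum to only 62.3.

No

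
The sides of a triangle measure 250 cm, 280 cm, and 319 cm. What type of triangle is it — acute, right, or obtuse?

acute

Compare the square of the longest side to the sum of squares of the other two: 250² + 280² = 140900 > 101761 = 319².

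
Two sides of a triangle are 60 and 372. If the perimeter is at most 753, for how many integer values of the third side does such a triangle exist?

Triangle inequality: 312 < x < 432. Perimeter ≤ 753 gives x ≤ 753 − 60 − 372 = 321.
So 312 < x ≤ 321; integers 313 through 321: 9 values.

9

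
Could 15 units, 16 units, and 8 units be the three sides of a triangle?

The longest side is 16, and the other two sum to 23.
Since 23 > 16, the triangle inequality holds.

Yes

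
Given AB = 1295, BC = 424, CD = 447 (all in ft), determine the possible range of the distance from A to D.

The maximum is all hops collinear in one direction: 1295 + 424 + 447 = 2166.
The longest hop is 1295; the others sum to 871. Folding the others back against it leaves at least 1295 − 871 = 424.

424 ≤ AD ≤ 2166 ft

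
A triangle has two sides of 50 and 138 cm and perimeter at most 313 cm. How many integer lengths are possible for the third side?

37

Triangle inequality: 88 < x < 188. Perimeter ≤ 313 gives x ≤ 313 − 50 − 138 = 125.
So 88 < x ≤ 125; integers 89 through 125: 37 values.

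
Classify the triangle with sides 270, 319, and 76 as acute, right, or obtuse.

obtuse

Compare the square of the longest side to the sum of squares of the other two: 76² + 270² = 78676 < 101761 = 319².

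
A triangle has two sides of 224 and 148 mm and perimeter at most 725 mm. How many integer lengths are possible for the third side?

Triangle inequality: 76 < x < 372. Perimeter ≤ 725 gives x ≤ 725 − 224 − 148 = 353.
So 76 < x ≤ 353; integers 77 through 353: 277 values.

277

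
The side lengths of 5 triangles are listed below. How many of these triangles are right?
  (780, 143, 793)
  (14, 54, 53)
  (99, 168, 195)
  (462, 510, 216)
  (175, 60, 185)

4

(780,143,793): 143²+780² = 628849 = 793² → right
(14,54,53): 14²+53² = 3005 > 2916 = 54² → acute
(99,168,195): 99²+168² = 38025 = 195² → right
(462,510,216): 216²+462² = 260100 = 510² → right
(175,60,185): 60²+175² = 34225 = 185² → right
4 of the 5 are right.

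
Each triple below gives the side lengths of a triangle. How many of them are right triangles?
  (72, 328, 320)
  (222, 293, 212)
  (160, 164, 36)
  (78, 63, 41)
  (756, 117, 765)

(72,328,320): 72²+320² = 107584 = 328² → right
(222,293,212): 212²+222² = 94228 > 85849 = 293² → acute
(160,164,36): 36²+160² = 26896 = 164² → right
(78,63,41): 41²+63² = 5650 < 6084 = 78² → obtuse
(756,117,765): 117²+756² = 585225 = 765² → right
3 of the 5 are right.

3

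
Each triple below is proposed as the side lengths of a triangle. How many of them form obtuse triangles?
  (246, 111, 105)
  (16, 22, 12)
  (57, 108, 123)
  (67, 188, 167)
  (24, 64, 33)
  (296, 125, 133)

(246,111,105): 105+111 ≤ 246, not a triangle
(16,22,12): 12²+16² = 400 < 484 = 22² → obtuse
(57,108,123): 57²+108² = 14913 < 15129 = 123² → obtuse
(67,188,167): 67²+167² = 32378 < 35344 = 188² → obtuse
(24,64,33): 24+33 ≤ 64, not a triangle
(296,125,133): 125+133 ≤ 296, not a triangle
3 of the 6 are obtuse.

3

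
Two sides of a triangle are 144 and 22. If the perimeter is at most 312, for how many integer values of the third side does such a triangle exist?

24

Triangle inequality: 122 < x < 166. Perimeter ≤ 312 gives x ≤ 312 − 144 − 22 = 146.
So 122 < x ≤ 146; integers 123 through 146: 24 values.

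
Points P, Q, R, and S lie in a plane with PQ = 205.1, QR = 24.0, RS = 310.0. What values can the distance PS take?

80.9 ≤ PS ≤ 539.1

The maximum is all hops collinear in one direction: 205.1 + 24.0 + 310.0 = 539.1.
The longest hop is 310.0; the others sum to 229.1. Folding the others back against it leaves at least 310.0 − 229.1 = 80.9.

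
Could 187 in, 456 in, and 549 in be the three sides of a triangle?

The longest side is 549, and the other two sum to 643.
Since 643 > 549, the triangle inequality holds.

Yes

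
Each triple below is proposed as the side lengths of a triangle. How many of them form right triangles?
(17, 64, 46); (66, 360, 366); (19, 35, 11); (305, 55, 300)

2

(17,64,46): 17+46 ≤ 64, not a triangle
(66,360,366): 66²+360² = 133956 = 366² → right
(19,35,11): 11+19 ≤ 35, not a triangle
(305,55,300): 55²+300² = 93025 = 305² → right
2 of the 4 are right.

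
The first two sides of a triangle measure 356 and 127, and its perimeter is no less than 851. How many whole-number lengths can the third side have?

Triangle inequality: 229 < x < 483. Perimeter ≥ 851 gives x ≥ 851 − 356 − 127 = 368.
So 368 ≤ x < 483; integers 368 through 482: 115 values.

115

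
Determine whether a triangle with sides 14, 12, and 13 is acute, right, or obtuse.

acute

Compare the square of the longest side to the sum of squares of the other two: 12² + 13² = 313 > 196 = 14².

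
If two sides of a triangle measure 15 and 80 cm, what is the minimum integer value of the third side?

The third side must be strictly greater than |15 − 80| = 65.
The smallest integer above 65 is 66.

66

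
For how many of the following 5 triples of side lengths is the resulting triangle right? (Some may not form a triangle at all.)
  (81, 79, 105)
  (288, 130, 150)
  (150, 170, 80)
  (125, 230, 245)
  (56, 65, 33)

(81,79,105): 79²+81² = 12802 > 11025 = 105² → acute
(288,130,150): 130+150 ≤ 288, not a triangle
(150,170,80): 80²+150² = 28900 = 170² → right
(125,230,245): 125²+230² = 68525 > 60025 = 245² → acute
(56,65,33): 33²+56² = 4225 = 65² → right
2 of the 5 are right.

2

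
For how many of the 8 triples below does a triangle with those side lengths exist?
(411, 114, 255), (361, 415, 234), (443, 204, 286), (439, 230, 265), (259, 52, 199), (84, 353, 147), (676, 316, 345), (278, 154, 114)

(114,255,411): 114+255 ≤ 411 → not valid
(234,361,415): 234+361 > 415 → valid
(204,286,443): 204+286 > 443 → valid
(230,265,439): 230+265 > 439 → valid
(52,199,259): 52+199 ≤ 259 → not valid
(84,147,353): 84+147 ≤ 353 → not valid
(316,345,676): 316+345 ≤ 676 → not valid
(114,154,278): 114+154 ≤ 278 → not valid
3 of the 8 triples form a triangle.

3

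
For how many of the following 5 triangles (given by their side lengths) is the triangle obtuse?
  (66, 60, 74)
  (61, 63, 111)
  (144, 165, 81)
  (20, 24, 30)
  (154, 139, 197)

(66,60,74): 60²+66² = 7956 > 5476 = 74² → acute
(61,63,111): 61²+63² = 7690 < 12321 = 111² → obtuse
(144,165,81): 81²+144² = 27297 > 27225 = 165² → acute
(20,24,30): 20²+24² = 976 > 900 = 30² → acute
(154,139,197): 139²+154² = 43037 > 38809 = 197² → acute
1 of the 5 is obtuse.

1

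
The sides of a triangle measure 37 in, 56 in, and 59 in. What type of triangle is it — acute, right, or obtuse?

acute

Compare the square of the longest side to the sum of squares of the other two: 37² + 56² = 4505 > 3481 = 59².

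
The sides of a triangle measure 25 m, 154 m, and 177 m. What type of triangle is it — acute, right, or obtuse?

obtuse

Compare the square of the longest side to the sum of squares of the other two: 25² + 154² = 24341 < 31329 = 177².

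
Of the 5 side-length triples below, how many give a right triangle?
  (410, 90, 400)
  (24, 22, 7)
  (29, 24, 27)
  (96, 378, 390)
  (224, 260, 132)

(410,90,400): 90²+400² = 168100 = 410² → right
(24,22,7): 7²+22² = 533 < 576 = 24² → obtuse
(29,24,27): 24²+27² = 1305 > 841 = 29² → acute
(96,378,390): 96²+378² = 152100 = 390² → right
(224,260,132): 132²+224² = 67600 = 260² → right
3 of the 5 are right.

3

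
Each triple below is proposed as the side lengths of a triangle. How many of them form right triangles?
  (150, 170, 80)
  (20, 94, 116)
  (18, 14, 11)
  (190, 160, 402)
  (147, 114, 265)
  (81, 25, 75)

1

(150,170,80): 80²+150² = 28900 = 170² → right
(20,94,116): 20+94 ≤ 116, not a triangle
(18,14,11): 11²+14² = 317 < 324 = 18² → obtuse
(190,160,402): 160+190 ≤ 402, not a triangle
(147,114,265): 114+147 ≤ 265, not a triangle
(81,25,75): 25²+75² = 6250 < 6561 = 81² → obtuse
1 of the 6 is right.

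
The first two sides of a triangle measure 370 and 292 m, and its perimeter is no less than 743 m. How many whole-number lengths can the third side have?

581

Triangle inequality: 78 < x < 662. Perimeter ≥ 743 gives x ≥ 743 − 370 − 292 = 81.
So 81 ≤ x < 662; integers 81 through 661: 581 values.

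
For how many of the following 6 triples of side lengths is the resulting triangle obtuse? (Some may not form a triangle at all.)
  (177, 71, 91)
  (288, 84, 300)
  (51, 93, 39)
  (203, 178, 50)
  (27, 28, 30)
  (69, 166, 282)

1

(177,71,91): 71+91 ≤ 177, not a triangle
(288,84,300): 84²+288² = 90000 = 300² → right
(51,93,39): 39+51 ≤ 93, not a triangle
(203,178,50): 50²+178² = 34184 < 41209 = 203² → obtuse
(27,28,30): 27²+28² = 1513 > 900 = 30² → acute
(69,166,282): 69+166 ≤ 282, not a triangle
1 of the 6 is obtuse.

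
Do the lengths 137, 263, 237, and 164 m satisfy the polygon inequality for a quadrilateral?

A quadrilateral exists iff every side is shorter than the sum of the others — equivalently, the longest side is less than the sum of the rest.
Longest side 263 < 538 (sum of the remaining 3), so yes.

Yes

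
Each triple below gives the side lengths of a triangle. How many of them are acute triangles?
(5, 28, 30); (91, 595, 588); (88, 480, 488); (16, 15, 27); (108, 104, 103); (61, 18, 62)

2

(5,28,30): 5²+28² = 809 < 900 = 30² → obtuse
(91,595,588): 91²+588² = 354025 = 595² → right
(88,480,488): 88²+480² = 238144 = 488² → right
(16,15,27): 15²+16² = 481 < 729 = 27² → obtuse
(108,104,103): 103²+104² = 21425 > 11664 = 108² → acute
(61,18,62): 18²+61² = 4045 > 3844 = 62² → acute
2 of the 6 are acute.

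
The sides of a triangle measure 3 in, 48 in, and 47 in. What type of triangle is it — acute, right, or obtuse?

Compare the square of the longest side to the sum of squares of the other two: 3² + 47² = 2218 < 2304 = 48².

obtuse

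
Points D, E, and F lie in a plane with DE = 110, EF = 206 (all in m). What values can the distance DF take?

By the triangle inequality, |110 − 206| ≤ DF ≤ 110 + 206.

96 ≤ DF ≤ 316 m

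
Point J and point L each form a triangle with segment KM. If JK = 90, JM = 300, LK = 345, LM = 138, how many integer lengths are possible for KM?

179

From triangle JKM: 210 < KM < 390.
From triangle LKM: 207 < KM < 483.
Intersection: 210 < KM < 390, so integers 211 through 389: 179 values.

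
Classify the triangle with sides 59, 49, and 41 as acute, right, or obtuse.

acute

Compare the square of the longest side to the sum of squares of the other two: 41² + 49² = 4082 > 3481 = 59².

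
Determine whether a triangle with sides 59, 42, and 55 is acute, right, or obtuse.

Compare the square of the longest side to the sum of squares of the other two: 42² + 55² = 4789 > 3481 = 59².

acute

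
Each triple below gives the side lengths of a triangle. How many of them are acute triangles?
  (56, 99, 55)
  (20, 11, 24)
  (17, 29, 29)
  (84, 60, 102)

(56,99,55): 55²+56² = 6161 < 9801 = 99² → obtuse
(20,11,24): 11²+20² = 521 < 576 = 24² → obtuse
(17,29,29): 17²+29² = 1130 > 841 = 29² → acute
(84,60,102): 60²+84² = 10656 > 10404 = 102² → acute
2 of the 4 are acute.

2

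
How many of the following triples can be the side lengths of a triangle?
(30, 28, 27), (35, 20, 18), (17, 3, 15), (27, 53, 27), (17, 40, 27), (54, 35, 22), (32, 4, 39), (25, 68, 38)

6

(27,28,30): 27+28 > 30 → valid
(18,20,35): 18+20 > 35 → valid
(3,15,17): 3+15 > 17 → valid
(27,27,53): 27+27 > 53 → valid
(17,27,40): 17+27 > 40 → valid
(22,35,54): 22+35 > 54 → valid
(4,32,39): 4+32 ≤ 39 → not valid
(25,38,68): 25+38 ≤ 68 → not valid
6 of the 8 triples form a triangle.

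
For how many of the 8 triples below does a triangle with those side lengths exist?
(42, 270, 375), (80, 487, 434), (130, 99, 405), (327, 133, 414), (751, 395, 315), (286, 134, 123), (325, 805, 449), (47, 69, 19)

(42,270,375): 42+270 ≤ 375 → not valid
(80,434,487): 80+434 > 487 → valid
(99,130,405): 99+130 ≤ 405 → not valid
(133,327,414): 133+327 > 414 → valid
(315,395,751): 315+395 ≤ 751 → not valid
(123,134,286): 123+134 ≤ 286 → not valid
(325,449,805): 325+449 ≤ 805 → not valid
(19,47,69): 19+47 ≤ 69 → not valid
2 of the 8 triples form a triangle.

2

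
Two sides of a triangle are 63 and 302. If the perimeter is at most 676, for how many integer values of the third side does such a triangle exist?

72

Triangle inequality: 239 < x < 365. Perimeter ≤ 676 gives x ≤ 676 − 63 − 302 = 311.
So 239 < x ≤ 311; integers 240 through 311: 72 values.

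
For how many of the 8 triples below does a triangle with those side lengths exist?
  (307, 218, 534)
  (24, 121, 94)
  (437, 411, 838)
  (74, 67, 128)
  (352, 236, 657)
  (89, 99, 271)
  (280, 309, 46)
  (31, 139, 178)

3

(218,307,534): 218+307 ≤ 534 → not valid
(24,94,121): 24+94 ≤ 121 → not valid
(411,437,838): 411+437 > 838 → valid
(67,74,128): 67+74 > 128 → valid
(236,352,657): 236+352 ≤ 657 → not valid
(89,99,271): 89+99 ≤ 271 → not valid
(46,280,309): 46+280 > 309 → valid
(31,139,178): 31+139 ≤ 178 → not valid
3 of the 8 triples form a triangle.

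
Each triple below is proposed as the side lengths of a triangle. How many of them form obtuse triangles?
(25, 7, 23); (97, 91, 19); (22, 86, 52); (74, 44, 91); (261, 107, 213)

4

(25,7,23): 7²+23² = 578 < 625 = 25² → obtuse
(97,91,19): 19²+91² = 8642 < 9409 = 97² → obtuse
(22,86,52): 22+52 ≤ 86, not a triangle
(74,44,91): 44²+74² = 7412 < 8281 = 91² → obtuse
(261,107,213): 107²+213² = 56818 < 68121 = 261² → obtuse
4 of the 5 are obtuse.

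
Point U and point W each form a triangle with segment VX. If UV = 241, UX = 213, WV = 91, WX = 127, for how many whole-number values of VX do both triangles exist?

181

From triangle UVX: 28 < VX < 454.
From triangle WVX: 36 < VX < 218.
Intersection: 36 < VX < 218, so integers 37 through 217: 181 values.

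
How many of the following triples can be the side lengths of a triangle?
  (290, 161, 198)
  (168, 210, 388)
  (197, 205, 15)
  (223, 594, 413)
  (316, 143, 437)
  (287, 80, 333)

5

(161,198,290): 161+198 > 290 → valid
(168,210,388): 168+210 ≤ 388 → not valid
(15,197,205): 15+197 > 205 → valid
(223,413,594): 223+413 > 594 → valid
(143,316,437): 143+316 > 437 → valid
(80,287,333): 80+287 > 333 → valid
5 of the 6 triples form a triangle.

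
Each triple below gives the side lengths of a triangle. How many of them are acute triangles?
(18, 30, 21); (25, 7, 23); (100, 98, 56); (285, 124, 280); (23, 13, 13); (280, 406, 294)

(18,30,21): 18²+21² = 765 < 900 = 30² → obtuse
(25,7,23): 7²+23² = 578 < 625 = 25² → obtuse
(100,98,56): 56²+98² = 12740 > 10000 = 100² → acute
(285,124,280): 124²+280² = 93776 > 81225 = 285² → acute
(23,13,13): 13²+13² = 338 < 529 = 23² → obtuse
(280,406,294): 280²+294² = 164836 = 406² → right
2 of the 6 are acute.

2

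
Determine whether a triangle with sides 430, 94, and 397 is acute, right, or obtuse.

obtuse

Compare the square of the longest side to the sum of squares of the other two: 94² + 397² = 166445 < 184900 = 430².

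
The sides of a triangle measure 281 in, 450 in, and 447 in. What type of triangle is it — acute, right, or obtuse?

Compare the square of the longest side to the sum of squares of the other two: 281² + 447² = 278770 > 202500 = 450².

acute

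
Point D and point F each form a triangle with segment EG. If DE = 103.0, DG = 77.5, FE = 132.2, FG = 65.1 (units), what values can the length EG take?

67.1 < EG < 180.5

From triangle DEG: |103.0 − 77.5| < EG < 103.0 + 77.5, i.e. 25.5 < EG < 180.5.
From triangle FEG: 67.1 < EG < 197.3.
Both must hold, so EG lies in the intersection.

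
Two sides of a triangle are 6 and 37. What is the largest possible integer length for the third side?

The third side must be strictly less than 6 + 37 = 43.
The largest integer below 43 is 42.

42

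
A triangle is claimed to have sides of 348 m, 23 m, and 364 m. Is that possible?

The longest side is 364, and the other two sum to 371.
Since 371 > 364, the triangle inequality holds.

Yes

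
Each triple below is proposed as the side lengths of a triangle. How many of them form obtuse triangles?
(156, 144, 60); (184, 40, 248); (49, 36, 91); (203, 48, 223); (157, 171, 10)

(156,144,60): 60²+144² = 24336 = 156² → right
(184,40,248): 40+184 ≤ 248, not a triangle
(49,36,91): 36+49 ≤ 91, not a triangle
(203,48,223): 48²+203² = 43513 < 49729 = 223² → obtuse
(157,171,10): 10+157 ≤ 171, not a triangle
1 of the 5 is obtuse.

1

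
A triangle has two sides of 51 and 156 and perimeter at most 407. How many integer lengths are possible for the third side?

Triangle inequality: 105 < x < 207. Perimeter ≤ 407 gives x ≤ 407 − 51 − 156 = 200.
So 105 < x ≤ 200; integers 106 through 200: 95 values.

95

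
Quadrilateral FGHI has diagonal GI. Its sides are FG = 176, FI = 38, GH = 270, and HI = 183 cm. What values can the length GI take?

From triangle FGI: |176 − 38| < GI < 176 + 38, i.e. 138 < GI < 214.
From triangle HGI: 87 < GI < 453.
Both must hold, so GI lies in the intersection.

138 < GI < 214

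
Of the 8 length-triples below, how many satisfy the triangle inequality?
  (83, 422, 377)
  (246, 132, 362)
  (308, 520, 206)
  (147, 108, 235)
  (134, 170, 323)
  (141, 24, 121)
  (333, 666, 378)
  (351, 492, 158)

(83,377,422): 83+377 > 422 → valid
(132,246,362): 132+246 > 362 → valid
(206,308,520): 206+308 ≤ 520 → not valid
(108,147,235): 108+147 > 235 → valid
(134,170,323): 134+170 ≤ 323 → not valid
(24,121,141): 24+121 > 141 → valid
(333,378,666): 333+378 > 666 → valid
(158,351,492): 158+351 > 492 → valid
6 of the 8 triples form a triangle.

6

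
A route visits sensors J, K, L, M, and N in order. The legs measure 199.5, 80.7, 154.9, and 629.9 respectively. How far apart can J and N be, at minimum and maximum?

The maximum is all hops collinear in one direction: 199.5 + 80.7 + 154.9 + 629.9 = 1065.0.
The longest hop is 629.9; the others sum to 435.1. Folding the others back against it leaves at least 629.9 − 435.1 = 194.8.

194.8 ≤ JN ≤ 1065.0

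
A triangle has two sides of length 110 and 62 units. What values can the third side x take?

By the triangle inequality, x must be less than 110 + 62 = 172 and greater than |110 − 62| = 48.

48 < x < 172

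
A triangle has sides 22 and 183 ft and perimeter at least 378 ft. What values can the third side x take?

Triangle inequality alone gives 161 < x < 205.
The perimeter condition gives x ≥ 378 − 22 − 183 = 173.
Intersecting the two: 173 ≤ x < 205.

173 ≤ x < 205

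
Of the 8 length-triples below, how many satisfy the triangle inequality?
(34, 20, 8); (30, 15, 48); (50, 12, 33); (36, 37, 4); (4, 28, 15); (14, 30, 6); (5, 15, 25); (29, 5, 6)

(8,20,34): 8+20 ≤ 34 → not valid
(15,30,48): 15+30 ≤ 48 → not valid
(12,33,50): 12+33 ≤ 50 → not valid
(4,36,37): 4+36 > 37 → valid
(4,15,28): 4+15 ≤ 28 → not valid
(6,14,30): 6+14 ≤ 30 → not valid
(5,15,25): 5+15 ≤ 25 → not valid
(5,6,29): 5+6 ≤ 29 → not valid
1 of the 8 triples forms a triangle.

1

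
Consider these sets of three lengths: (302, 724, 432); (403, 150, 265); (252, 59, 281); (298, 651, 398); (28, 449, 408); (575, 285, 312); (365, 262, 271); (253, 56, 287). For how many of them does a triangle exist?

(302,432,724): 302+432 > 724 → valid
(150,265,403): 150+265 > 403 → valid
(59,252,281): 59+252 > 281 → valid
(298,398,651): 298+398 > 651 → valid
(28,408,449): 28+408 ≤ 449 → not valid
(285,312,575): 285+312 > 575 → valid
(262,271,365): 262+271 > 365 → valid
(56,253,287): 56+253 > 287 → valid
7 of the 8 triples form a triangle.

7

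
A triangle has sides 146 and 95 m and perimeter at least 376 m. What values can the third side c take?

135 ≤ c < 241

Triangle inequality alone gives 51 < c < 241.
The perimeter condition gives c ≥ 376 − 146 − 95 = 135.
Intersecting the two: 135 ≤ c < 241.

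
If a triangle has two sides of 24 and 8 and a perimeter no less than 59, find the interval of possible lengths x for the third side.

27 ≤ x < 32

Triangle inequality alone gives 16 < x < 32.
The perimeter condition gives x ≥ 59 − 24 − 8 = 27.
Intersecting the two: 27 ≤ x < 32.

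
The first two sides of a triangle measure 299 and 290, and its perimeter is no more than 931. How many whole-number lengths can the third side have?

Triangle inequality: 9 < x < 589. Perimeter ≤ 931 gives x ≤ 931 − 299 − 290 = 342.
So 9 < x ≤ 342; integers 10 through 342: 333 values.

333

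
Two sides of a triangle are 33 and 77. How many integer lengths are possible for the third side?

The third side lies in the open interval (44, 110).
Integers from 45 to 109 inclusive: 109 − 45 + 1 = 65.

65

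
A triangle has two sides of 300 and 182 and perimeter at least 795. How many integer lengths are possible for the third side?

169

Triangle inequality: 118 < x < 482. Perimeter ≥ 795 gives x ≥ 795 − 300 − 182 = 313.
So 313 ≤ x < 482; integers 313 through 481: 169 values.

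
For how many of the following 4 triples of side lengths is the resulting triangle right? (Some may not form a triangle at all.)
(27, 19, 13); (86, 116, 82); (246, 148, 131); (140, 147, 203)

(27,19,13): 13²+19² = 530 < 729 = 27² → obtuse
(86,116,82): 82²+86² = 14120 > 13456 = 116² → acute
(246,148,131): 131²+148² = 39065 < 60516 = 246² → obtuse
(140,147,203): 140²+147² = 41209 = 203² → right
1 of the 4 is right.

1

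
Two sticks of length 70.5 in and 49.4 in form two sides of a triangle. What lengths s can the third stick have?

21.1 < s < 119.9

By the triangle inequality, s must be less than 70.5 + 49.4 = 119.9 and greater than |70.5 − 49.4| = 21.1.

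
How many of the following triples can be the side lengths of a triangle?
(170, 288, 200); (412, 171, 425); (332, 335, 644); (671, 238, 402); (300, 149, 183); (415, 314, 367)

(170,200,288): 170+200 > 288 → valid
(171,412,425): 171+412 > 425 → valid
(332,335,644): 332+335 > 644 → valid
(238,402,671): 238+402 ≤ 671 → not valid
(149,183,300): 149+183 > 300 → valid
(314,367,415): 314+367 > 415 → valid
5 of the 6 triples form a triangle.

5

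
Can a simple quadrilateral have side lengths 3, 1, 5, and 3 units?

A quadrilateral exists iff every side is shorter than the sum of the others — equivalently, the longest side is less than the sum of the rest.
Longest side 5 < 7 (sum of the remaining 3), so yes.

Yes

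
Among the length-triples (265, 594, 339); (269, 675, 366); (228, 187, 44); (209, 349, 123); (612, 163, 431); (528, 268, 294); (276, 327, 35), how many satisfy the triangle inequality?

3

(265,339,594): 265+339 > 594 → valid
(269,366,675): 269+366 ≤ 675 → not valid
(44,187,228): 44+187 > 228 → valid
(123,209,349): 123+209 ≤ 349 → not valid
(163,431,612): 163+431 ≤ 612 → not valid
(268,294,528): 268+294 > 528 → valid
(35,276,327): 35+276 ≤ 327 → not valid
3 of the 7 triples form a triangle.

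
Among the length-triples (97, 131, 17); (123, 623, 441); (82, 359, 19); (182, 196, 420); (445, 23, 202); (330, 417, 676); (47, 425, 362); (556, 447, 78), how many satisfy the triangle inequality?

1

(17,97,131): 17+97 ≤ 131 → not valid
(123,441,623): 123+441 ≤ 623 → not valid
(19,82,359): 19+82 ≤ 359 → not valid
(182,196,420): 182+196 ≤ 420 → not valid
(23,202,445): 23+202 ≤ 445 → not valid
(330,417,676): 330+417 > 676 → valid
(47,362,425): 47+362 ≤ 425 → not valid
(78,447,556): 78+447 ≤ 556 → not valid
1 of the 8 triples forms a triangle.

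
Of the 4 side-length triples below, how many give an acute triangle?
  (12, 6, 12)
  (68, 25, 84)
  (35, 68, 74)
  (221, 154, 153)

2

(12,6,12): 6²+12² = 180 > 144 = 12² → acute
(68,25,84): 25²+68² = 5249 < 7056 = 84² → obtuse
(35,68,74): 35²+68² = 5849 > 5476 = 74² → acute
(221,154,153): 153²+154² = 47125 < 48841 = 221² → obtuse
2 of the 4 are acute.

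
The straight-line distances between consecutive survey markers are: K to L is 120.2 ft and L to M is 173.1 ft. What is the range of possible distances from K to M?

By the triangle inequality, |120.2 − 173.1| ≤ KM ≤ 120.2 + 173.1.

52.9 ≤ KM ≤ 293.3 ft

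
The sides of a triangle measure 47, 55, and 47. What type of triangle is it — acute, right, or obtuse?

Compare the square of the longest side to the sum of squares of the other two: 47² + 47² = 4418 > 3025 = 55².

acute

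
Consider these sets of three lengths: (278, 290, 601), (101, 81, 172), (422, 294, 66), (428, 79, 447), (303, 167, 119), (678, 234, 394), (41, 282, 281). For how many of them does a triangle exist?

3

(278,290,601): 278+290 ≤ 601 → not valid
(81,101,172): 81+101 > 172 → valid
(66,294,422): 66+294 ≤ 422 → not valid
(79,428,447): 79+428 > 447 → valid
(119,167,303): 119+167 ≤ 303 → not valid
(234,394,678): 234+394 ≤ 678 → not valid
(41,281,282): 41+281 > 282 → valid
3 of the 7 triples form a triangle.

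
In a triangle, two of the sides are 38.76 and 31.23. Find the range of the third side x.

7.53 < x < 69.99

By the triangle inequality, x must be less than 38.76 + 31.23 = 69.99 and greater than |38.76 − 31.23| = 7.53.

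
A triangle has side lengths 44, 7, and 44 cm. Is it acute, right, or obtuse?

acute

Compare the square of the longest side to the sum of squares of the other two: 7² + 44² = 1985 > 1936 = 44².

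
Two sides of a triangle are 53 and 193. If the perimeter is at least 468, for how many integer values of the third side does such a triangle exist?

Triangle inequality: 140 < x < 246. Perimeter ≥ 468 gives x ≥ 468 − 53 − 193 = 222.
So 222 ≤ x < 246; integers 222 through 245: 24 values.

24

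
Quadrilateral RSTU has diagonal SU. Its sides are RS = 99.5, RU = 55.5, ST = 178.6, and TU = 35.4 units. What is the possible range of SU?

143.2 < SU < 155.0

From triangle RSU: |99.5 − 55.5| < SU < 99.5 + 55.5, i.e. 44.0 < SU < 155.0.
From triangle TSU: 143.2 < SU < 214.0.
Both must hold, so SU lies in the intersection.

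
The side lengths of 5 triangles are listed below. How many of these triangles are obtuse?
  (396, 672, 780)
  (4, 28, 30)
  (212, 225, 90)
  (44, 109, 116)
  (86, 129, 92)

2

(396,672,780): 396²+672² = 608400 = 780² → right
(4,28,30): 4²+28² = 800 < 900 = 30² → obtuse
(212,225,90): 90²+212² = 53044 > 50625 = 225² → acute
(44,109,116): 44²+109² = 13817 > 13456 = 116² → acute
(86,129,92): 86²+92² = 15860 < 16641 = 129² → obtuse
2 of the 5 are obtuse.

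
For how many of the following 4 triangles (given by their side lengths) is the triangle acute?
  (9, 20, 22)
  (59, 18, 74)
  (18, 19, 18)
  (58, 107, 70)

(9,20,22): 9²+20² = 481 < 484 = 22² → obtuse
(59,18,74): 18²+59² = 3805 < 5476 = 74² → obtuse
(18,19,18): 18²+18² = 648 > 361 = 19² → acute
(58,107,70): 58²+70² = 8264 < 11449 = 107² → obtuse
1 of the 4 is acute.

1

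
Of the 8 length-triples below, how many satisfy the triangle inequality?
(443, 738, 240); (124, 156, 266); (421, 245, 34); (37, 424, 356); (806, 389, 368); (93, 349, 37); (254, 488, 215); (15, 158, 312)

(240,443,738): 240+443 ≤ 738 → not valid
(124,156,266): 124+156 > 266 → valid
(34,245,421): 34+245 ≤ 421 → not valid
(37,356,424): 37+356 ≤ 424 → not valid
(368,389,806): 368+389 ≤ 806 → not valid
(37,93,349): 37+93 ≤ 349 → not valid
(215,254,488): 215+254 ≤ 488 → not valid
(15,158,312): 15+158 ≤ 312 → not valid
1 of the 8 triples forms a triangle.

1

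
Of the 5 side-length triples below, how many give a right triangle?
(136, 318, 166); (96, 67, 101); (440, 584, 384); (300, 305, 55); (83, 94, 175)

(136,318,166): 136+166 ≤ 318, not a triangle
(96,67,101): 67²+96² = 13705 > 10201 = 101² → acute
(440,584,384): 384²+440² = 341056 = 584² → right
(300,305,55): 55²+300² = 93025 = 305² → right
(83,94,175): 83²+94² = 15725 < 30625 = 175² → obtuse
2 of the 5 are right.

2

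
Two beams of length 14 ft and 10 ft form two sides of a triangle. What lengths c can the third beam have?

4 < c < 24 (ft)

By the triangle inequality, c must be less than 14 + 10 = 24 and greater than |14 − 10| = 4.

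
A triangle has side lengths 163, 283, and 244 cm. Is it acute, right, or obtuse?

Compare the square of the longest side to the sum of squares of the other two: 163² + 244² = 86105 > 80089 = 283².

acute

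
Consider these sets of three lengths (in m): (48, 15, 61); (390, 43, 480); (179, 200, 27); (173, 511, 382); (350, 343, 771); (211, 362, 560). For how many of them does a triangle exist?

(15,48,61): 15+48 > 61 → valid
(43,390,480): 43+390 ≤ 480 → not valid
(27,179,200): 27+179 > 200 → valid
(173,382,511): 173+382 > 511 → valid
(343,350,771): 343+350 ≤ 771 → not valid
(211,362,560): 211+362 > 560 → valid
4 of the 6 triples form a triangle.

4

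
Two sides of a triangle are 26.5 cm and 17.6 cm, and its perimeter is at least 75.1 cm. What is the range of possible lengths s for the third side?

Triangle inequality alone gives 8.9 < s < 44.1.
The perimeter condition gives s ≥ 75.1 − 26.5 − 17.6 = 31.0.
Intersecting the two: 31.0 ≤ s < 44.1.

31.0 ≤ s < 44.1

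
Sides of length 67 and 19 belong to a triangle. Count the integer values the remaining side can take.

37

The third side lies in the open interval (48, 86).
Integers from 49 to 85 inclusive: 85 − 49 + 1 = 37.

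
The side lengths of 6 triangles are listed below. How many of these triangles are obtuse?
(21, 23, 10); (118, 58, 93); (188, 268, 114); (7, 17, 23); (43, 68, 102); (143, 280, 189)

(21,23,10): 10²+21² = 541 > 529 = 23² → acute
(118,58,93): 58²+93² = 12013 < 13924 = 118² → obtuse
(188,268,114): 114²+188² = 48340 < 71824 = 268² → obtuse
(7,17,23): 7²+17² = 338 < 529 = 23² → obtuse
(43,68,102): 43²+68² = 6473 < 10404 = 102² → obtuse
(143,280,189): 143²+189² = 56170 < 78400 = 280² → obtuse
5 of the 6 are obtuse.

5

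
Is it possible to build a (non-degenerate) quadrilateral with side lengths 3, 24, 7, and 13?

No

For a quadrilateral, each side must be shorter than the sum of the others.
Here the longest side is 24, but the remaining 3 sides sum to only 23.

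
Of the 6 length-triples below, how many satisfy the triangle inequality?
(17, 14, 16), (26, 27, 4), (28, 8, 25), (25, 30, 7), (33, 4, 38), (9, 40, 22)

(14,16,17): 14+16 > 17 → valid
(4,26,27): 4+26 > 27 → valid
(8,25,28): 8+25 > 28 → valid
(7,25,30): 7+25 > 30 → valid
(4,33,38): 4+33 ≤ 38 → not valid
(9,22,40): 9+22 ≤ 40 → not valid
4 of the 6 triples form a triangle.

4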